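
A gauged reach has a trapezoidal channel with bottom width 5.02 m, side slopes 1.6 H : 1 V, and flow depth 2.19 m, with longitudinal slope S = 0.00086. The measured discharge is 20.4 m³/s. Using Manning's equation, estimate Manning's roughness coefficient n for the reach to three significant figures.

A = (b + z·y)·y = (5.02 + 1.6×2.19)×2.19 = 18.67 m²
P = b + 2y√(1+z²) = 5.02 + 2×2.19×√(1+1.6²) = 13.28 m
R = A/P = 18.67/13.28 = 1.405 m
n = (1/Q)·A·R^(2/3)·S^(1/2) = (1/20.4) × 18.67 × 1.255 × 0.02933 = 0.03367

0.0337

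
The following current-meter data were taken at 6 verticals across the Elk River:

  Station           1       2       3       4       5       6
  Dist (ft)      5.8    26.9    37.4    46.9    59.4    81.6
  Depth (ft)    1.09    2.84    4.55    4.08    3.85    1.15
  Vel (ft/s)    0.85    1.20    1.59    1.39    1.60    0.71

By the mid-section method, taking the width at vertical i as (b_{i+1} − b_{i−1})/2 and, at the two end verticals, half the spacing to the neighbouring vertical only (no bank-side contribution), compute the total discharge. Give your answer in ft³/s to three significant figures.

w_1 = (26.9 − 5.8)/2 = 10.55 ft; q_1 = 0.85 × 1.09 × 10.55 = 9.775 ft³/s
w_2 = (37.4 − 5.8)/2 = 15.8 ft; q_2 = 1.20 × 2.84 × 15.8 = 53.85 ft³/s
w_3 = (46.9 − 26.9)/2 = 10 ft; q_3 = 1.59 × 4.55 × 10 = 72.35 ft³/s
w_4 = (59.4 − 37.4)/2 = 11 ft; q_4 = 1.39 × 4.08 × 11 = 62.38 ft³/s
w_5 = (81.6 − 46.9)/2 = 17.35 ft; q_5 = 1.60 × 3.85 × 17.35 = 106.9 ft³/s
w_6 = (81.6 − 59.4)/2 = 11.1 ft; q_6 = 0.71 × 1.15 × 11.1 = 9.063 ft³/s
Q = Σ qᵢ = 314.3 ft³/s

314 ft³/s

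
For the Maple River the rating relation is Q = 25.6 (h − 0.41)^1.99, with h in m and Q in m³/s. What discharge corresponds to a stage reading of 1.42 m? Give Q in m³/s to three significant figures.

Q = 25.6 × (1.42 − 0.41)^1.99 = 25.6 × 1.01^1.99 = 26.11 m³/s

26.1 m³/s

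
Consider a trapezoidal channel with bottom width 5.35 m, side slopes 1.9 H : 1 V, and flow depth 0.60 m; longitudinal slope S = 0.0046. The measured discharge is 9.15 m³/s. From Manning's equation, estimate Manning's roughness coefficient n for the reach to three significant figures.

A = (b + z·y)·y = (5.35 + 1.9×0.60)×0.60 = 3.894 m²
P = b + 2y√(1+z²) = 5.35 + 2×0.60×√(1+1.9²) = 7.927 m
R = A/P = 3.894/7.927 = 0.4913 m
n = (1/Q)·A·R^(2/3)·S^(1/2) = (1/9.15) × 3.894 × 0.6226 × 0.06782 = 0.01797

0.0180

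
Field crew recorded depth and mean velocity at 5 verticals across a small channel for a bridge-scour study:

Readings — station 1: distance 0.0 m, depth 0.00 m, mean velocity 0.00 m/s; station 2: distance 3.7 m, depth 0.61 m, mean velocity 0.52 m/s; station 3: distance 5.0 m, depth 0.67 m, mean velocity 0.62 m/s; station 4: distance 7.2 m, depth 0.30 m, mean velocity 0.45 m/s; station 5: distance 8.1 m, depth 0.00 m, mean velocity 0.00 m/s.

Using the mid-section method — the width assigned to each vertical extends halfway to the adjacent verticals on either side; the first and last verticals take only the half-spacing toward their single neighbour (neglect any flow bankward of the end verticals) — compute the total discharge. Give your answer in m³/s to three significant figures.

w_2 = (5.0 − 0.0)/2 = 2.5 m; q_2 = 0.52 × 0.61 × 2.5 = 0.7930 m³/s
w_3 = (7.2 − 3.7)/2 = 1.75 m; q_3 = 0.62 × 0.67 × 1.75 = 0.7270 m³/s
w_4 = (8.1 − 5.0)/2 = 1.55 m; q_4 = 0.45 × 0.30 × 1.55 = 0.2093 m³/s
Stations 1, 5 contribute zero (depth or velocity is 0).
Q = Σ qᵢ = 1.729 m³/s

1.73 m³/s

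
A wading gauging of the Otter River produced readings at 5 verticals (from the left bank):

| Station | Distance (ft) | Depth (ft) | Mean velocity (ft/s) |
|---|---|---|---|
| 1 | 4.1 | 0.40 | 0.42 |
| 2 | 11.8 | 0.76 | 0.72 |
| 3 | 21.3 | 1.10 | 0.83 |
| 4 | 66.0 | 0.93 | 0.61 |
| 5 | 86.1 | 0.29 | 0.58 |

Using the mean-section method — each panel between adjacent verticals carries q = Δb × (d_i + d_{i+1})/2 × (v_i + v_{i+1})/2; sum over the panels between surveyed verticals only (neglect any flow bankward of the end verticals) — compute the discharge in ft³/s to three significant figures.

49.4 ft³/s

Panel 1-2: Δb = 7.7 ft, d̄ = (0.40+0.76)/2 = 0.58, v̄ = (0.42+0.72)/2 = 0.57 → q = 7.7×0.58×0.57 = 2.546 ft³/s
Panel 2-3: Δb = 9.5 ft, d̄ = (0.76+1.10)/2 = 0.93, v̄ = (0.72+0.83)/2 = 0.775 → q = 9.5×0.93×0.775 = 6.847 ft³/s
Panel 3-4: Δb = 44.7 ft, d̄ = (1.10+0.93)/2 = 1.015, v̄ = (0.83+0.61)/2 = 0.72 → q = 44.7×1.015×0.72 = 32.67 ft³/s
Panel 4-5: Δb = 20.1 ft, d̄ = (0.93+0.29)/2 = 0.61, v̄ = (0.61+0.58)/2 = 0.595 → q = 20.1×0.61×0.595 = 7.295 ft³/s
Q = Σ q = 49.35 ft³/s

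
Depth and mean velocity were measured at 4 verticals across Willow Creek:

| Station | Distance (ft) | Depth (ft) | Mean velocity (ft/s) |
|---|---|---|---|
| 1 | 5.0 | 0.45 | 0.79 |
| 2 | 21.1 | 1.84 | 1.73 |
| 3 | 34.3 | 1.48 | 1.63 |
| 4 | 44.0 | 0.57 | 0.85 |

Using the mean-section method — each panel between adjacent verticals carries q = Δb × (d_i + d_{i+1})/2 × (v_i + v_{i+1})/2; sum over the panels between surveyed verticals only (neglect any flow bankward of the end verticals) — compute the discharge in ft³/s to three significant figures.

72.4 ft³/s

Panel 1-2: Δb = 16.1 ft, d̄ = (0.45+1.84)/2 = 1.145, v̄ = (0.79+1.73)/2 = 1.26 → q = 16.1×1.145×1.26 = 23.23 ft³/s
Panel 2-3: Δb = 13.2 ft, d̄ = (1.84+1.48)/2 = 1.66, v̄ = (1.73+1.63)/2 = 1.68 → q = 13.2×1.66×1.68 = 36.81 ft³/s
Panel 3-4: Δb = 9.7 ft, d̄ = (1.48+0.57)/2 = 1.025, v̄ = (1.63+0.85)/2 = 1.24 → q = 9.7×1.025×1.24 = 12.33 ft³/s
Q = Σ q = 72.37 ft³/s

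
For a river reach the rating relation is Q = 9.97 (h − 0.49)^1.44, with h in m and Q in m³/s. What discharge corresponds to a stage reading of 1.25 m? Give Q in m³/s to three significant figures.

Q = 9.97 × (1.25 − 0.49)^1.44 = 9.97 × 0.76^1.44 = 6.715 m³/s

6.72 m³/s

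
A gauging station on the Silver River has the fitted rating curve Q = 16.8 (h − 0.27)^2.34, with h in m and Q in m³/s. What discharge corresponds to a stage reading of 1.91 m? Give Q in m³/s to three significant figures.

Q = 16.8 × (1.91 − 0.27)^2.34 = 16.8 × 1.64^2.34 = 53.46 m³/s

53.5 m³/s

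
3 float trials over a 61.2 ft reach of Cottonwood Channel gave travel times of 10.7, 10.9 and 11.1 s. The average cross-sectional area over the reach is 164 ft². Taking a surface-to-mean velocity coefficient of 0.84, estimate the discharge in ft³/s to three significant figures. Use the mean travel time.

t̄ = (10.7 + 10.9 + 11.1) / 3 = 10.9 s
v_surface = L / t̄ = 61.2 / 10.9 = 5.615 ft/s
v_mean = 0.84 × 5.615 = 4.716 ft/s
Q = A × v_mean = 164 × 4.716 = 773.5 ft³/s

773 ft³/s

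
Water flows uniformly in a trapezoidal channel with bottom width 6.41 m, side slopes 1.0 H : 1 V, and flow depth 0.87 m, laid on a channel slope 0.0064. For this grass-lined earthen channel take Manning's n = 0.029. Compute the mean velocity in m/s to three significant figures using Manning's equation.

2.20 m/s

A = (b + z·y)·y = (6.41 + 1.0×0.87)×0.87 = 6.334 m²
P = b + 2y√(1+z²) = 6.41 + 2×0.87×√(1+1.0²) = 8.871 m
R = A/P = 6.334/8.871 = 0.7140 m
Q = (1/n)·A·R^(2/3)·S^(1/2) = (1/0.029) × 6.334 × 0.7140^(2/3) × 0.0064^(1/2) = 13.96 m³/s
V = Q/A = 13.96/6.334 = 2.204 m/s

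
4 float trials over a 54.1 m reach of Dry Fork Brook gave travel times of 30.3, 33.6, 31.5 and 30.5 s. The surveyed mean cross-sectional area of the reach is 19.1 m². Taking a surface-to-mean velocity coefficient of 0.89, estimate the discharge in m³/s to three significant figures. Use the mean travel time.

29.2 m³/s

t̄ = (30.3 + 33.6 + 31.5 + 30.5) / 4 = 31.475 s
v_surface = L / t̄ = 54.1 / 31.475 = 1.719 m/s
v_mean = 0.89 × 1.719 = 1.530 m/s
Q = A × v_mean = 19.1 × 1.530 = 29.22 m³/s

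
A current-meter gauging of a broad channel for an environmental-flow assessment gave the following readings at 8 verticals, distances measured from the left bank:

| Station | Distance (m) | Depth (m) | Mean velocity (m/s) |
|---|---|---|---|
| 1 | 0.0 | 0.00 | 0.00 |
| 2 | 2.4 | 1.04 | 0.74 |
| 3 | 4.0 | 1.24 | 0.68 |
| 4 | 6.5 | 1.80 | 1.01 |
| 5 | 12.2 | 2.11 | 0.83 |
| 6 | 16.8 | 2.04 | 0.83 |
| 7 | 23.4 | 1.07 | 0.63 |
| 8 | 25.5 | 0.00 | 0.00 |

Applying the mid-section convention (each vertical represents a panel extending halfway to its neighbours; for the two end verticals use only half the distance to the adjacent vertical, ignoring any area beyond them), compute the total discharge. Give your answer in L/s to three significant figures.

w_2 = (4.0 − 0.0)/2 = 2 m; q_2 = 0.74 × 1.04 × 2 = 1.539 m³/s
w_3 = (6.5 − 2.4)/2 = 2.05 m; q_3 = 0.68 × 1.24 × 2.05 = 1.729 m³/s
w_4 = (12.2 − 4.0)/2 = 4.1 m; q_4 = 1.01 × 1.80 × 4.1 = 7.454 m³/s
w_5 = (16.8 − 6.5)/2 = 5.15 m; q_5 = 0.83 × 2.11 × 5.15 = 9.019 m³/s
w_6 = (23.4 − 12.2)/2 = 5.6 m; q_6 = 0.83 × 2.04 × 5.6 = 9.482 m³/s
w_7 = (25.5 − 16.8)/2 = 4.35 m; q_7 = 0.63 × 1.07 × 4.35 = 2.932 m³/s
Stations 1, 8 contribute zero (depth or velocity is 0).
Q = Σ qᵢ = 32.16 m³/s
= 32.16 × 1000 = 32160 L/s

32200 L/s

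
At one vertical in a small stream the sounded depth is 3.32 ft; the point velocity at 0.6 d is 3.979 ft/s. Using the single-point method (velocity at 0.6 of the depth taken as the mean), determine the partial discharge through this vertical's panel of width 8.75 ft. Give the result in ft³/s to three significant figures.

116 ft³/s

v̄ = v₀.₆ = 3.979 ft/s
q = v̄ × d × w = 3.979 × 3.32 × 8.75 = 115.6 ft³/s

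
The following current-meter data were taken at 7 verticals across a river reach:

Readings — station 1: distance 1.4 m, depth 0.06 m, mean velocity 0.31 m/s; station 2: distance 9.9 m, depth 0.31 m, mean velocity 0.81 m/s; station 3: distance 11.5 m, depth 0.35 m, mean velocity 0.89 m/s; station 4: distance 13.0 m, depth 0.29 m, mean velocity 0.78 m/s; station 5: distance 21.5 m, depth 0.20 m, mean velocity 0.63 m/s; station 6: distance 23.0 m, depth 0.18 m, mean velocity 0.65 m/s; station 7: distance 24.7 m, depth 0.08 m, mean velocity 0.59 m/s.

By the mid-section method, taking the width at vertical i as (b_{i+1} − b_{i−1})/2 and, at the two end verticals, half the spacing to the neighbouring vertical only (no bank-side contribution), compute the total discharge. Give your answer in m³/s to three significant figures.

w_1 = (9.9 − 1.4)/2 = 4.25 m; q_1 = 0.31 × 0.06 × 4.25 = 0.07905 m³/s
w_2 = (11.5 − 1.4)/2 = 5.05 m; q_2 = 0.81 × 0.31 × 5.05 = 1.268 m³/s
w_3 = (13.0 − 9.9)/2 = 1.55 m; q_3 = 0.89 × 0.35 × 1.55 = 0.4828 m³/s
w_4 = (21.5 − 11.5)/2 = 5 m; q_4 = 0.78 × 0.29 × 5 = 1.131 m³/s
w_5 = (23.0 − 13.0)/2 = 5 m; q_5 = 0.63 × 0.20 × 5 = 0.6300 m³/s
w_6 = (24.7 − 21.5)/2 = 1.6 m; q_6 = 0.65 × 0.18 × 1.6 = 0.1872 m³/s
w_7 = (24.7 − 23.0)/2 = 0.85 m; q_7 = 0.59 × 0.08 × 0.85 = 0.04012 m³/s
Q = Σ qᵢ = 3.818 m³/s

3.82 m³/s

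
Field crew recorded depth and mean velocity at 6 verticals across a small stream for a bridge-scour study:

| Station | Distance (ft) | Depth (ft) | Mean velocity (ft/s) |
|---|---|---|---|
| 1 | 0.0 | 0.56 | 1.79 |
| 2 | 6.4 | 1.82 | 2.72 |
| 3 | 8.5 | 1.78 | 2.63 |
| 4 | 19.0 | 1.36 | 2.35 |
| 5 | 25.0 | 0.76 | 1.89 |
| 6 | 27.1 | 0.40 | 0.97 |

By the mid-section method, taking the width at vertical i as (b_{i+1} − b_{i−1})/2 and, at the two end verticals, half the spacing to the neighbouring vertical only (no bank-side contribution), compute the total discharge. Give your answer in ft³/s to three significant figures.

86.3 ft³/s

w_1 = (6.4 − 0.0)/2 = 3.2 ft; q_1 = 1.79 × 0.56 × 3.2 = 3.208 ft³/s
w_2 = (8.5 − 0.0)/2 = 4.25 ft; q_2 = 2.72 × 1.82 × 4.25 = 21.04 ft³/s
w_3 = (19.0 − 6.4)/2 = 6.3 ft; q_3 = 2.63 × 1.78 × 6.3 = 29.49 ft³/s
w_4 = (25.0 − 8.5)/2 = 8.25 ft; q_4 = 2.35 × 1.36 × 8.25 = 26.37 ft³/s
w_5 = (27.1 − 19.0)/2 = 4.05 ft; q_5 = 1.89 × 0.76 × 4.05 = 5.817 ft³/s
w_6 = (27.1 − 25.0)/2 = 1.05 ft; q_6 = 0.97 × 0.40 × 1.05 = 0.4074 ft³/s
Q = Σ qᵢ = 86.33 ft³/s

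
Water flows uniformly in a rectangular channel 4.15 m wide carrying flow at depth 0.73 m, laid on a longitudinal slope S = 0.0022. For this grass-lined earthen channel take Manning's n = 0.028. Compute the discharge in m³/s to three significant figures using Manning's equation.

A = b·y = 4.15 × 0.73 = 3.030 m²
P = b + 2y = 4.15 + 2×0.73 = 5.610 m
R = A/P = 3.030/5.610 = 0.5400 m
Q = (1/n)·A·R^(2/3)·S^(1/2) = (1/0.028) × 3.030 × 0.5400^(2/3) × 0.0022^(1/2) = 3.365 m³/s

3.37 m³/s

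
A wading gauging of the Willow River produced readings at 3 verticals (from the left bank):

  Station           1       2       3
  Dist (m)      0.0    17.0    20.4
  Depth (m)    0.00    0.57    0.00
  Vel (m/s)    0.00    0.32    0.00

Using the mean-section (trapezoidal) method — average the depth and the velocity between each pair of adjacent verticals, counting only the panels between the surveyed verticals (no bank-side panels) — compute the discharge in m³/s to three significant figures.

Panel 1-2: Δb = 17 m, d̄ = (0.00+0.57)/2 = 0.285, v̄ = (0.00+0.32)/2 = 0.16 → q = 17×0.285×0.16 = 0.7752 m³/s
Panel 2-3: Δb = 3.4 m, d̄ = (0.57+0.00)/2 = 0.285, v̄ = (0.32+0.00)/2 = 0.16 → q = 3.4×0.285×0.16 = 0.1550 m³/s
Q = Σ q = 0.9302 m³/s

0.930 m³/s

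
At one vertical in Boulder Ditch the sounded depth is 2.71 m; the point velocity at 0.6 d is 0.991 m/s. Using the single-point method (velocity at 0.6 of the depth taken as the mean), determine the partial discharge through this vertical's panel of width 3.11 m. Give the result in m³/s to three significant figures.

v̄ = v₀.₆ = 0.991 m/s
q = v̄ × d × w = 0.9910 × 2.71 × 3.11 = 8.352 m³/s

8.35 m³/s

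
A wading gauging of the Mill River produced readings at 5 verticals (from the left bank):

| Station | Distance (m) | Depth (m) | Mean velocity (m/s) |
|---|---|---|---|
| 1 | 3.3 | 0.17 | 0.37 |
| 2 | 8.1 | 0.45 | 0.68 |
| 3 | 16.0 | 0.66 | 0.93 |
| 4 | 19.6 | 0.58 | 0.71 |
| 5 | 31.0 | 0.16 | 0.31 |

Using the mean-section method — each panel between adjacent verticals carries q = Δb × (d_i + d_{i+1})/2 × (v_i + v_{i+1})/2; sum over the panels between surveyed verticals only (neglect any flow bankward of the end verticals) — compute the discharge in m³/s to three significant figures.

Panel 1-2: Δb = 4.8 m, d̄ = (0.17+0.45)/2 = 0.31, v̄ = (0.37+0.68)/2 = 0.525 → q = 4.8×0.31×0.525 = 0.7812 m³/s
Panel 2-3: Δb = 7.9 m, d̄ = (0.45+0.66)/2 = 0.555, v̄ = (0.68+0.93)/2 = 0.805 → q = 7.9×0.555×0.805 = 3.530 m³/s
Panel 3-4: Δb = 3.6 m, d̄ = (0.66+0.58)/2 = 0.62, v̄ = (0.93+0.71)/2 = 0.82 → q = 3.6×0.62×0.82 = 1.830 m³/s
Panel 4-5: Δb = 11.4 m, d̄ = (0.58+0.16)/2 = 0.37, v̄ = (0.71+0.31)/2 = 0.51 → q = 11.4×0.37×0.51 = 2.151 m³/s
Q = Σ q = 8.292 m³/s

8.29 m³/s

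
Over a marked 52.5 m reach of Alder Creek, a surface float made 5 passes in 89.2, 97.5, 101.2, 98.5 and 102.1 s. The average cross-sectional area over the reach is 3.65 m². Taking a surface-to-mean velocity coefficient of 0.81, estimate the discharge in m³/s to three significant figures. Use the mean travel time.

1.59 m³/s

t̄ = (89.2 + 97.5 + 101.2 + 98.5 + 102.1) / 5 = 97.7 s
v_surface = L / t̄ = 52.5 / 97.7 = 0.5374 m/s
v_mean = 0.81 × 0.5374 = 0.4353 m/s
Q = A × v_mean = 3.65 × 0.4353 = 1.589 m³/s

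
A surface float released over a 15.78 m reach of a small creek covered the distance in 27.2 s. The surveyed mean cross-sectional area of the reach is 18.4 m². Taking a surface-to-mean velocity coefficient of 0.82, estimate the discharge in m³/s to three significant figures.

v_surface = L / t̄ = 15.78 / 27.2 = 0.5801 m/s
v_mean = 0.82 × 0.5801 = 0.4757 m/s
Q = A × v_mean = 18.4 × 0.4757 = 8.753 m³/s

8.75 m³/s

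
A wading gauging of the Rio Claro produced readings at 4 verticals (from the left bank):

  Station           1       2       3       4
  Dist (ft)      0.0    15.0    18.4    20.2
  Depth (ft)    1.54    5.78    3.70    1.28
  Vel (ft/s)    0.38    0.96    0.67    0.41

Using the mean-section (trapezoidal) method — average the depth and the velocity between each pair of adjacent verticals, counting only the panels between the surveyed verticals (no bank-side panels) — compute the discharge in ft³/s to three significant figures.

Panel 1-2: Δb = 15 ft, d̄ = (1.54+5.78)/2 = 3.66, v̄ = (0.38+0.96)/2 = 0.67 → q = 15×3.66×0.67 = 36.78 ft³/s
Panel 2-3: Δb = 3.4 ft, d̄ = (5.78+3.70)/2 = 4.74, v̄ = (0.96+0.67)/2 = 0.815 → q = 3.4×4.74×0.815 = 13.13 ft³/s
Panel 3-4: Δb = 1.8 ft, d̄ = (3.70+1.28)/2 = 2.49, v̄ = (0.67+0.41)/2 = 0.54 → q = 1.8×2.49×0.54 = 2.420 ft³/s
Q = Σ q = 52.34 ft³/s

52.3 ft³/s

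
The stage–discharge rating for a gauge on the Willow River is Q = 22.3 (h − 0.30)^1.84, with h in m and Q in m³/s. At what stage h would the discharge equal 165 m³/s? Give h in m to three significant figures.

h − h₀ = (Q/C)^(1/b) = (165/22.3)^(1/1.84) = 2.967 m
h = 0.30 + 2.967 = 3.267 m

3.27 m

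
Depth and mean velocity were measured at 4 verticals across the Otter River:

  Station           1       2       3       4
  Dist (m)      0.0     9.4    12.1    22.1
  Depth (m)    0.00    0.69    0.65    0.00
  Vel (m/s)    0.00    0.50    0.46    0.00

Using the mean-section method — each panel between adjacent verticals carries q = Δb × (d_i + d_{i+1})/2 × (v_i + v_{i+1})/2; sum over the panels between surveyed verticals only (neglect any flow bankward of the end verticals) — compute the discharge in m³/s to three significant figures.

2.43 m³/s

Panel 1-2: Δb = 9.4 m, d̄ = (0.00+0.69)/2 = 0.345, v̄ = (0.00+0.50)/2 = 0.25 → q = 9.4×0.345×0.25 = 0.8108 m³/s
Panel 2-3: Δb = 2.7 m, d̄ = (0.69+0.65)/2 = 0.67, v̄ = (0.50+0.46)/2 = 0.48 → q = 2.7×0.67×0.48 = 0.8683 m³/s
Panel 3-4: Δb = 10 m, d̄ = (0.65+0.00)/2 = 0.325, v̄ = (0.46+0.00)/2 = 0.23 → q = 10×0.325×0.23 = 0.7475 m³/s
Q = Σ q = 2.427 m³/s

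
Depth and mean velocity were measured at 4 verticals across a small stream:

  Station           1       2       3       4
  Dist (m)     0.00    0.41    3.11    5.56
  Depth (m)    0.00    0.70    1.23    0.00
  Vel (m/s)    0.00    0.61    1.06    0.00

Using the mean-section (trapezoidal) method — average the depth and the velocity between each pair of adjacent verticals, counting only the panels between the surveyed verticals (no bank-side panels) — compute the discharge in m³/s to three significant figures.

Panel 1-2: Δb = 0.41 m, d̄ = (0.00+0.70)/2 = 0.35, v̄ = (0.00+0.61)/2 = 0.305 → q = 0.41×0.35×0.305 = 0.04377 m³/s
Panel 2-3: Δb = 2.7 m, d̄ = (0.70+1.23)/2 = 0.965, v̄ = (0.61+1.06)/2 = 0.835 → q = 2.7×0.965×0.835 = 2.176 m³/s
Panel 3-4: Δb = 2.45 m, d̄ = (1.23+0.00)/2 = 0.615, v̄ = (1.06+0.00)/2 = 0.53 → q = 2.45×0.615×0.53 = 0.7986 m³/s
Q = Σ q = 3.018 m³/s

3.02 m³/s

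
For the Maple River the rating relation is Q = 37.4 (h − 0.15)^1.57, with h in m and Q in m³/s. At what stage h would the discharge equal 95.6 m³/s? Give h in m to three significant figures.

h − h₀ = (Q/C)^(1/b) = (95.6/37.4)^(1/1.57) = 1.818 m
h = 0.15 + 1.818 = 1.968 m

1.97 m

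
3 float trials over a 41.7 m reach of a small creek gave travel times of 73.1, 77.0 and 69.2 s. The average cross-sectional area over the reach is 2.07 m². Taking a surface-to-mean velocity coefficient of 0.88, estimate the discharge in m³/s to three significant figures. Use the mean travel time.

1.04 m³/s

t̄ = (73.1 + 77.0 + 69.2) / 3 = 73.1 s
v_surface = L / t̄ = 41.7 / 73.1 = 0.5705 m/s
v_mean = 0.88 × 0.5705 = 0.5020 m/s
Q = A × v_mean = 2.07 × 0.5020 = 1.039 m³/s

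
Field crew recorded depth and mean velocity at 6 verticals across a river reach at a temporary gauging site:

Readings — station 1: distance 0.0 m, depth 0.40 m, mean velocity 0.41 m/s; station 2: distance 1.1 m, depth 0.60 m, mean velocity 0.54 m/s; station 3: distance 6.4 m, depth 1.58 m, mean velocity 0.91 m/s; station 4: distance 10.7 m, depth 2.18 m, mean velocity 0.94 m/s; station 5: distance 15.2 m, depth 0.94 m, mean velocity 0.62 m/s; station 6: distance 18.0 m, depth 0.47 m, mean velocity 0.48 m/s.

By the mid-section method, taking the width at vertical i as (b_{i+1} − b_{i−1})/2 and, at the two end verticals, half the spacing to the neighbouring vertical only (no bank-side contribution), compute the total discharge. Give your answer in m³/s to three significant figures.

w_1 = (1.1 − 0.0)/2 = 0.55 m; q_1 = 0.41 × 0.40 × 0.55 = 0.09020 m³/s
w_2 = (6.4 − 0.0)/2 = 3.2 m; q_2 = 0.54 × 0.60 × 3.2 = 1.037 m³/s
w_3 = (10.7 − 1.1)/2 = 4.8 m; q_3 = 0.91 × 1.58 × 4.8 = 6.901 m³/s
w_4 = (15.2 − 6.4)/2 = 4.4 m; q_4 = 0.94 × 2.18 × 4.4 = 9.016 m³/s
w_5 = (18.0 − 10.7)/2 = 3.65 m; q_5 = 0.62 × 0.94 × 3.65 = 2.127 m³/s
w_6 = (18.0 − 15.2)/2 = 1.4 m; q_6 = 0.48 × 0.47 × 1.4 = 0.3158 m³/s
Q = Σ qᵢ = 19.49 m³/s

19.5 m³/s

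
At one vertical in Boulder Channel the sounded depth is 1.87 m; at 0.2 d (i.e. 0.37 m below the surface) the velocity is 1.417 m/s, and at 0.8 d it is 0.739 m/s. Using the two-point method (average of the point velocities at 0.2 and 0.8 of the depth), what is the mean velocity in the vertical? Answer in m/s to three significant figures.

1.08 m/s

v̄ = (1.417 + 0.739) / 2 = 1.078 m/s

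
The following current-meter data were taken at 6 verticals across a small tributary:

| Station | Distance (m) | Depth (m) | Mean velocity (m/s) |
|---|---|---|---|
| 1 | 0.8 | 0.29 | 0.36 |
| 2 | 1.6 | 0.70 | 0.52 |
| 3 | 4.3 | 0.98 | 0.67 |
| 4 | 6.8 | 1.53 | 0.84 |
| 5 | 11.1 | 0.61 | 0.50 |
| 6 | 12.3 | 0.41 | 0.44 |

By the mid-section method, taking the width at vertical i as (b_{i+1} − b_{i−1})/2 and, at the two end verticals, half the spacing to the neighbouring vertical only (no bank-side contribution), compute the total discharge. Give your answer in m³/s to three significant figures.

w_1 = (1.6 − 0.8)/2 = 0.4 m; q_1 = 0.36 × 0.29 × 0.4 = 0.04176 m³/s
w_2 = (4.3 − 0.8)/2 = 1.75 m; q_2 = 0.52 × 0.70 × 1.75 = 0.6370 m³/s
w_3 = (6.8 − 1.6)/2 = 2.6 m; q_3 = 0.67 × 0.98 × 2.6 = 1.707 m³/s
w_4 = (11.1 − 4.3)/2 = 3.4 m; q_4 = 0.84 × 1.53 × 3.4 = 4.370 m³/s
w_5 = (12.3 − 6.8)/2 = 2.75 m; q_5 = 0.50 × 0.61 × 2.75 = 0.8388 m³/s
w_6 = (12.3 − 11.1)/2 = 0.6 m; q_6 = 0.44 × 0.41 × 0.6 = 0.1082 m³/s
Q = Σ qᵢ = 7.703 m³/s

7.70 m³/s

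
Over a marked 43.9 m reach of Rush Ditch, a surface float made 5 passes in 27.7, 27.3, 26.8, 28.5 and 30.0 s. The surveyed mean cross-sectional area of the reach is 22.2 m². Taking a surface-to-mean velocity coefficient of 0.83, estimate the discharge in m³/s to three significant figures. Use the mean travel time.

t̄ = (27.7 + 27.3 + 26.8 + 28.5 + 30.0) / 5 = 28.06 s
v_surface = L / t̄ = 43.9 / 28.06 = 1.565 m/s
v_mean = 0.83 × 1.565 = 1.299 m/s
Q = A × v_mean = 22.2 × 1.299 = 28.83 m³/s

28.8 m³/s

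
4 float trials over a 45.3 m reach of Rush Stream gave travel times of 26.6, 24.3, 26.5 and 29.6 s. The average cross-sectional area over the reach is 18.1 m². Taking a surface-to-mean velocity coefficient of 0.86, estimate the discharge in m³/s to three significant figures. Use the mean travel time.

t̄ = (26.6 + 24.3 + 26.5 + 29.6) / 4 = 26.75 s
v_surface = L / t̄ = 45.3 / 26.75 = 1.693 m/s
v_mean = 0.86 × 1.693 = 1.456 m/s
Q = A × v_mean = 18.1 × 1.456 = 26.36 m³/s

26.4 m³/s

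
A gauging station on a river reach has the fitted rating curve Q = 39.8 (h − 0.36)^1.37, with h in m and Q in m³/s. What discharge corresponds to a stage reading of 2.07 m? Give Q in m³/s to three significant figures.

83.0 m³/s

Q = 39.8 × (2.07 − 0.36)^1.37 = 39.8 × 1.71^1.37 = 83.00 m³/s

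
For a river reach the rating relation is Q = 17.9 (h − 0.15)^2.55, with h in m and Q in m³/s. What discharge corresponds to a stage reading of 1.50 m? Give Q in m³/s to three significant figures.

Q = 17.9 × (1.50 − 0.15)^2.55 = 17.9 × 1.35^2.55 = 38.48 m³/s

38.5 m³/s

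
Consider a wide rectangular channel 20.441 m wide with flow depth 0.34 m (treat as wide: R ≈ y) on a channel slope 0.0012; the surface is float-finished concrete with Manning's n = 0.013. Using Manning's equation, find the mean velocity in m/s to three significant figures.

A = b·y = 20.441 × 0.34 = 6.950 m²
Wide channel: R ≈ y = 0.34 m
Q = (1/n)·A·R^(2/3)·S^(1/2) = (1/0.013) × 6.950 × 0.3400^(2/3) × 0.0012^(1/2) = 9.022 m³/s
V = Q/A = 9.022/6.950 = 1.298 m/s

1.30 m/s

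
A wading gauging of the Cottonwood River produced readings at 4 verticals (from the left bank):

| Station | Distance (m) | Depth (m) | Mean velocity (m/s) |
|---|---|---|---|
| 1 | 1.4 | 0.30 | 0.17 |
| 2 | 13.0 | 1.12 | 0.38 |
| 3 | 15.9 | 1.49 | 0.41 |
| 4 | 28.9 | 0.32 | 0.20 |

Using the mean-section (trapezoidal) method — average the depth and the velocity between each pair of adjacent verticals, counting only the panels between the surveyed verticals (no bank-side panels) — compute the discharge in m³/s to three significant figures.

7.35 m³/s

Panel 1-2: Δb = 11.6 m, d̄ = (0.30+1.12)/2 = 0.71, v̄ = (0.17+0.38)/2 = 0.275 → q = 11.6×0.71×0.275 = 2.265 m³/s
Panel 2-3: Δb = 2.9 m, d̄ = (1.12+1.49)/2 = 1.305, v̄ = (0.38+0.41)/2 = 0.395 → q = 2.9×1.305×0.395 = 1.495 m³/s
Panel 3-4: Δb = 13 m, d̄ = (1.49+0.32)/2 = 0.905, v̄ = (0.41+0.20)/2 = 0.305 → q = 13×0.905×0.305 = 3.588 m³/s
Q = Σ q = 7.348 m³/s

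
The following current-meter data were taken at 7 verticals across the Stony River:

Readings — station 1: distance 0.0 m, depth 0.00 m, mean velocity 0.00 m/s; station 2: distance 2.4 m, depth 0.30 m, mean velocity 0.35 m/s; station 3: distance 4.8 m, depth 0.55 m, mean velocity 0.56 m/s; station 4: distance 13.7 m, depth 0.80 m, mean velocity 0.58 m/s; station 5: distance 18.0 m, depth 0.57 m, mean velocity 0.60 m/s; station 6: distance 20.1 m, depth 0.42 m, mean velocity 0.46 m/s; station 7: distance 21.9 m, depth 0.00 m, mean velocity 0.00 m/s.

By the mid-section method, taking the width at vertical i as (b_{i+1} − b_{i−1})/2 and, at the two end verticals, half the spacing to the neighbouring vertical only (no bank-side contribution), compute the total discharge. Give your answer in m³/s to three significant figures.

6.53 m³/s

w_2 = (4.8 − 0.0)/2 = 2.4 m; q_2 = 0.35 × 0.30 × 2.4 = 0.2520 m³/s
w_3 = (13.7 − 2.4)/2 = 5.65 m; q_3 = 0.56 × 0.55 × 5.65 = 1.740 m³/s
w_4 = (18.0 − 4.8)/2 = 6.6 m; q_4 = 0.58 × 0.80 × 6.6 = 3.062 m³/s
w_5 = (20.1 − 13.7)/2 = 3.2 m; q_5 = 0.60 × 0.57 × 3.2 = 1.094 m³/s
w_6 = (21.9 − 18.0)/2 = 1.95 m; q_6 = 0.46 × 0.42 × 1.95 = 0.3767 m³/s
Stations 1, 7 contribute zero (depth or velocity is 0).
Q = Σ qᵢ = 6.526 m³/s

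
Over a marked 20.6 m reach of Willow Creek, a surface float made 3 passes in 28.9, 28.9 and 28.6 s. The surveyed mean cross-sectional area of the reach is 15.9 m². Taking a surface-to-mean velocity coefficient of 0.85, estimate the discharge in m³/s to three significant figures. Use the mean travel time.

t̄ = (28.9 + 28.9 + 28.6) / 3 = 28.8 s
v_surface = L / t̄ = 20.6 / 28.8 = 0.7153 m/s
v_mean = 0.85 × 0.7153 = 0.6080 m/s
Q = A × v_mean = 15.9 × 0.6080 = 9.667 m³/s

9.67 m³/s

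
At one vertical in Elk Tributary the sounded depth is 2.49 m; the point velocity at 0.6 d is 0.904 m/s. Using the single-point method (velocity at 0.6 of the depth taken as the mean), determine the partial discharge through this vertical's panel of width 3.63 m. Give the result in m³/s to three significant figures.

8.17 m³/s

v̄ = v₀.₆ = 0.904 m/s
q = v̄ × d × w = 0.9040 × 2.49 × 3.63 = 8.171 m³/s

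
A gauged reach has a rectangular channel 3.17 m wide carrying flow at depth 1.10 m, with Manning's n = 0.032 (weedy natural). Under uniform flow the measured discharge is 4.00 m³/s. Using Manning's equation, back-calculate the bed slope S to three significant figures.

A = b·y = 3.17 × 1.10 = 3.487 m²
P = b + 2y = 3.17 + 2×1.10 = 5.370 m
R = A/P = 3.487/5.370 = 0.6493 m
S = (Q·n / (1·A·R^(2/3)))² = (4.00×0.032 / (1×3.487×0.7499))² = 0.002396

0.00240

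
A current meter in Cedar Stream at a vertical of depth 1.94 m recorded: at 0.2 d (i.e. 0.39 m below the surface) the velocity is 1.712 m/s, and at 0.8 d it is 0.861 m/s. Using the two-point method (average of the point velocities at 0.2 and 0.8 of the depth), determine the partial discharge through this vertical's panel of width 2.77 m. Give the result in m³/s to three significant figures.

v̄ = (1.712 + 0.861) / 2 = 1.287 m/s
q = v̄ × d × w = 1.287 × 1.94 × 2.77 = 6.913 m³/s

6.91 m³/s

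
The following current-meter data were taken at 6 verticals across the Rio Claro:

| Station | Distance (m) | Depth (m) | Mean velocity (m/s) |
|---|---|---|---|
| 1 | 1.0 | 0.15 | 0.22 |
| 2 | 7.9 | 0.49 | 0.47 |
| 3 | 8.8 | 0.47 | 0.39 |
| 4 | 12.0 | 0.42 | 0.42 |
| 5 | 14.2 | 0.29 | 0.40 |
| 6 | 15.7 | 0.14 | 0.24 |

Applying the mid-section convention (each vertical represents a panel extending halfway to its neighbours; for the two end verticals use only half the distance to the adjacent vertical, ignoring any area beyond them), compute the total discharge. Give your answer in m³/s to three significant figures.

2.10 m³/s

w_1 = (7.9 − 1.0)/2 = 3.45 m; q_1 = 0.22 × 0.15 × 3.45 = 0.1139 m³/s
w_2 = (8.8 − 1.0)/2 = 3.9 m; q_2 = 0.47 × 0.49 × 3.9 = 0.8982 m³/s
w_3 = (12.0 − 7.9)/2 = 2.05 m; q_3 = 0.39 × 0.47 × 2.05 = 0.3758 m³/s
w_4 = (14.2 − 8.8)/2 = 2.7 m; q_4 = 0.42 × 0.42 × 2.7 = 0.4763 m³/s
w_5 = (15.7 − 12.0)/2 = 1.85 m; q_5 = 0.40 × 0.29 × 1.85 = 0.2146 m³/s
w_6 = (15.7 − 14.2)/2 = 0.75 m; q_6 = 0.24 × 0.14 × 0.75 = 0.02520 m³/s
Q = Σ qᵢ = 2.104 m³/s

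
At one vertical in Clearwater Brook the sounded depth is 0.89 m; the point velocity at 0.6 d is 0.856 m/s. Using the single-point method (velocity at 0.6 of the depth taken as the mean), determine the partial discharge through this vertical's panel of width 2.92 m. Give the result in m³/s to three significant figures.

2.22 m³/s

v̄ = v₀.₆ = 0.856 m/s
q = v̄ × d × w = 0.8560 × 0.89 × 2.92 = 2.225 m³/s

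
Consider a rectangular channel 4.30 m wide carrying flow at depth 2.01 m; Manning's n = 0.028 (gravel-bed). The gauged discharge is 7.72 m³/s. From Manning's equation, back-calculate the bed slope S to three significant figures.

A = b·y = 4.30 × 2.01 = 8.643 m²
P = b + 2y = 4.30 + 2×2.01 = 8.320 m
R = A/P = 8.643/8.320 = 1.039 m
S = (Q·n / (1·A·R^(2/3)))² = (7.72×0.028 / (1×8.643×1.026))² = 0.0005945

0.000595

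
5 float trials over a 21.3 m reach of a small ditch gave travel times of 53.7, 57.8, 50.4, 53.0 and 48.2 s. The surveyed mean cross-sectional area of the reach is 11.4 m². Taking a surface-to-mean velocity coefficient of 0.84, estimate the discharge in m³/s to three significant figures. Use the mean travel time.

t̄ = (53.7 + 57.8 + 50.4 + 53.0 + 48.2) / 5 = 52.62 s
v_surface = L / t̄ = 21.3 / 52.62 = 0.4048 m/s
v_mean = 0.84 × 0.4048 = 0.3400 m/s
Q = A × v_mean = 11.4 × 0.3400 = 3.876 m³/s

3.88 m³/s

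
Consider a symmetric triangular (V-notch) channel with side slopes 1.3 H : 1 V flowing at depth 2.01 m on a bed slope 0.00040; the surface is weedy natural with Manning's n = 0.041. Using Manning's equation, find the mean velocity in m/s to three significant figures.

0.419 m/s

A = z·y² = 1.3×2.01² = 5.252 m²
P = 2y√(1+z²) = 2×2.01×√(1+1.3²) = 6.593 m
R = A/P = 5.252/6.593 = 0.7966 m
Q = (1/n)·A·R^(2/3)·S^(1/2) = (1/0.041) × 5.252 × 0.7966^(2/3) × 0.00040^(1/2) = 2.202 m³/s
V = Q/A = 2.202/5.252 = 0.4192 m/s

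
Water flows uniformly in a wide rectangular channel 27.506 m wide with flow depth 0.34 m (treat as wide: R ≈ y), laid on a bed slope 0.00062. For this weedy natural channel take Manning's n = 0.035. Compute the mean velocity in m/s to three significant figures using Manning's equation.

0.347 m/s

A = b·y = 27.506 × 0.34 = 9.352 m²
Wide channel: R ≈ y = 0.34 m
Q = (1/n)·A·R^(2/3)·S^(1/2) = (1/0.035) × 9.352 × 0.3400^(2/3) × 0.00062^(1/2) = 3.241 m³/s
V = Q/A = 3.241/9.352 = 0.3466 m/s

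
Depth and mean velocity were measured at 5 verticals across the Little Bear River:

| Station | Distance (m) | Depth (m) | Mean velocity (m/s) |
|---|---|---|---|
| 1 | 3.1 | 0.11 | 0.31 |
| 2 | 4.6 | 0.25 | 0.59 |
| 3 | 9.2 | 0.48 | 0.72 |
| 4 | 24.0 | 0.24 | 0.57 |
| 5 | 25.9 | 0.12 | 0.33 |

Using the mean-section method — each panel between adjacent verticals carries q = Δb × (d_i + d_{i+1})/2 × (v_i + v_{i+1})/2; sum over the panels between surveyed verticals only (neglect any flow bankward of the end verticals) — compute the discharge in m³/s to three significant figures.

Panel 1-2: Δb = 1.5 m, d̄ = (0.11+0.25)/2 = 0.18, v̄ = (0.31+0.59)/2 = 0.45 → q = 1.5×0.18×0.45 = 0.1215 m³/s
Panel 2-3: Δb = 4.6 m, d̄ = (0.25+0.48)/2 = 0.365, v̄ = (0.59+0.72)/2 = 0.655 → q = 4.6×0.365×0.655 = 1.100 m³/s
Panel 3-4: Δb = 14.8 m, d̄ = (0.48+0.24)/2 = 0.36, v̄ = (0.72+0.57)/2 = 0.645 → q = 14.8×0.36×0.645 = 3.437 m³/s
Panel 4-5: Δb = 1.9 m, d̄ = (0.24+0.12)/2 = 0.18, v̄ = (0.57+0.33)/2 = 0.45 → q = 1.9×0.18×0.45 = 0.1539 m³/s
Q = Σ q = 4.812 m³/s

4.81 m³/s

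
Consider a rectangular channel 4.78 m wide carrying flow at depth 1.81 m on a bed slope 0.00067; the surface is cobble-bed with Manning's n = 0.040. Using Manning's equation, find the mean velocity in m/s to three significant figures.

A = b·y = 4.78 × 1.81 = 8.652 m²
P = b + 2y = 4.78 + 2×1.81 = 8.400 m
R = A/P = 8.652/8.400 = 1.030 m
Q = (1/n)·A·R^(2/3)·S^(1/2) = (1/0.040) × 8.652 × 1.030^(2/3) × 0.00067^(1/2) = 5.710 m³/s
V = Q/A = 5.710/8.652 = 0.6600 m/s

0.660 m/s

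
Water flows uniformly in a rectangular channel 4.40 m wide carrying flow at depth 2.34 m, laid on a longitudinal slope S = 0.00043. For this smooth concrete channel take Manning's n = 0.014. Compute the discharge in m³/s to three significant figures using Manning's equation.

16.6 m³/s

A = b·y = 4.40 × 2.34 = 10.30 m²
P = b + 2y = 4.40 + 2×2.34 = 9.080 m
R = A/P = 10.30/9.080 = 1.134 m
Q = (1/n)·A·R^(2/3)·S^(1/2) = (1/0.014) × 10.30 × 1.134^(2/3) × 0.00043^(1/2) = 16.58 m³/s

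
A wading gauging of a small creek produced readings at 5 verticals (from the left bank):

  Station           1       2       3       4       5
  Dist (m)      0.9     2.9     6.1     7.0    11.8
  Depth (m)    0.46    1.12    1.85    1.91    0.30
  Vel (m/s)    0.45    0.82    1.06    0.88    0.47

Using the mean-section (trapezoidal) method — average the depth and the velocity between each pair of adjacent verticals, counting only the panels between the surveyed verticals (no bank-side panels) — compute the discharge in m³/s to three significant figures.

10.7 m³/s

Panel 1-2: Δb = 2 m, d̄ = (0.46+1.12)/2 = 0.79, v̄ = (0.45+0.82)/2 = 0.635 → q = 2×0.79×0.635 = 1.003 m³/s
Panel 2-3: Δb = 3.2 m, d̄ = (1.12+1.85)/2 = 1.485, v̄ = (0.82+1.06)/2 = 0.94 → q = 3.2×1.485×0.94 = 4.467 m³/s
Panel 3-4: Δb = 0.9 m, d̄ = (1.85+1.91)/2 = 1.88, v̄ = (1.06+0.88)/2 = 0.97 → q = 0.9×1.88×0.97 = 1.641 m³/s
Panel 4-5: Δb = 4.8 m, d̄ = (1.91+0.30)/2 = 1.105, v̄ = (0.88+0.47)/2 = 0.675 → q = 4.8×1.105×0.675 = 3.580 m³/s
Q = Σ q = 10.69 m³/s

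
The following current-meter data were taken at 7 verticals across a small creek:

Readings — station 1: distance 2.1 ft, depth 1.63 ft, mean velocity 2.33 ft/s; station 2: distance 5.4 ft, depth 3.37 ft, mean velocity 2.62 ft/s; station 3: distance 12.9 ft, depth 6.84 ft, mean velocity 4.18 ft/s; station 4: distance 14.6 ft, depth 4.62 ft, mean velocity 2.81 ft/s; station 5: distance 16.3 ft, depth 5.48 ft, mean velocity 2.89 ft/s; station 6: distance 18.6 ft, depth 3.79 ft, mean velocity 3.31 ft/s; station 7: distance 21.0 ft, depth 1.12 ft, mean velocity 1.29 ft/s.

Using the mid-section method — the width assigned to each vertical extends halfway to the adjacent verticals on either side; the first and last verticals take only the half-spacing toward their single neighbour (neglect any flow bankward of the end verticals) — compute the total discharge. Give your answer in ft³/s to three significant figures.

w_1 = (5.4 − 2.1)/2 = 1.65 ft; q_1 = 2.33 × 1.63 × 1.65 = 6.267 ft³/s
w_2 = (12.9 − 2.1)/2 = 5.4 ft; q_2 = 2.62 × 3.37 × 5.4 = 47.68 ft³/s
w_3 = (14.6 − 5.4)/2 = 4.6 ft; q_3 = 4.18 × 6.84 × 4.6 = 131.5 ft³/s
w_4 = (16.3 − 12.9)/2 = 1.7 ft; q_4 = 2.81 × 4.62 × 1.7 = 22.07 ft³/s
w_5 = (18.6 − 14.6)/2 = 2 ft; q_5 = 2.89 × 5.48 × 2 = 31.67 ft³/s
w_6 = (21.0 − 16.3)/2 = 2.35 ft; q_6 = 3.31 × 3.79 × 2.35 = 29.48 ft³/s
w_7 = (21.0 − 18.6)/2 = 1.2 ft; q_7 = 1.29 × 1.12 × 1.2 = 1.734 ft³/s
Q = Σ qᵢ = 270.4 ft³/s

270 ft³/s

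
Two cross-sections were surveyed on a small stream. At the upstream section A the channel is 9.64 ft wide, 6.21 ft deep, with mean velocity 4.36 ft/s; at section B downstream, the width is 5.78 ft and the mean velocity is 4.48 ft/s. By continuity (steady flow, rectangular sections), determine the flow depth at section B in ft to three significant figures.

10.1 ft

Q = A₁V₁ = (9.64×6.21) × 4.36 = 261.0 ft³/s
d₂ = Q/(b₂ V₂) = 261.0/(5.78×4.48) = 10.08 ft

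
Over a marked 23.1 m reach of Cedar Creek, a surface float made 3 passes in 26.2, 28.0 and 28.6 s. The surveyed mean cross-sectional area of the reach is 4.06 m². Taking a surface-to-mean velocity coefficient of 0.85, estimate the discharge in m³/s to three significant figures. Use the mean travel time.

t̄ = (26.2 + 28.0 + 28.6) / 3 = 27.6 s
v_surface = L / t̄ = 23.1 / 27.6 = 0.8370 m/s
v_mean = 0.85 × 0.8370 = 0.7114 m/s
Q = A × v_mean = 4.06 × 0.7114 = 2.888 m³/s

2.89 m³/s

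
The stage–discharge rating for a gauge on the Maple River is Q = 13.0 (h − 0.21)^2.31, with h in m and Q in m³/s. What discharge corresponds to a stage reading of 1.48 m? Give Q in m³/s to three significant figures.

Q = 13.0 × (1.48 − 0.21)^2.31 = 13.0 × 1.27^2.31 = 22.58 m³/s

22.6 m³/s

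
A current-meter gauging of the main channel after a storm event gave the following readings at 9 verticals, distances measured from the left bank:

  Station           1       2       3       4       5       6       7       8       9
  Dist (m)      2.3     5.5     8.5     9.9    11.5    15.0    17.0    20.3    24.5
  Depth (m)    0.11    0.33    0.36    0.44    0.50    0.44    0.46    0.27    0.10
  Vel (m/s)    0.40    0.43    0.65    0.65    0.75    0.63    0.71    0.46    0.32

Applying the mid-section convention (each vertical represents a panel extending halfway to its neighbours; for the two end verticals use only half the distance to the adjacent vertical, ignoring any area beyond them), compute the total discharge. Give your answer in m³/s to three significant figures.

4.57 m³/s

w_1 = (5.5 − 2.3)/2 = 1.6 m; q_1 = 0.40 × 0.11 × 1.6 = 0.07040 m³/s
w_2 = (8.5 − 2.3)/2 = 3.1 m; q_2 = 0.43 × 0.33 × 3.1 = 0.4399 m³/s
w_3 = (9.9 − 5.5)/2 = 2.2 m; q_3 = 0.65 × 0.36 × 2.2 = 0.5148 m³/s
w_4 = (11.5 − 8.5)/2 = 1.5 m; q_4 = 0.65 × 0.44 × 1.5 = 0.4290 m³/s
w_5 = (15.0 − 9.9)/2 = 2.55 m; q_5 = 0.75 × 0.50 × 2.55 = 0.9563 m³/s
w_6 = (17.0 − 11.5)/2 = 2.75 m; q_6 = 0.63 × 0.44 × 2.75 = 0.7623 m³/s
w_7 = (20.3 − 15.0)/2 = 2.65 m; q_7 = 0.71 × 0.46 × 2.65 = 0.8655 m³/s
w_8 = (24.5 − 17.0)/2 = 3.75 m; q_8 = 0.46 × 0.27 × 3.75 = 0.4658 m³/s
w_9 = (24.5 − 20.3)/2 = 2.1 m; q_9 = 0.32 × 0.10 × 2.1 = 0.06720 m³/s
Q = Σ qᵢ = 4.571 m³/s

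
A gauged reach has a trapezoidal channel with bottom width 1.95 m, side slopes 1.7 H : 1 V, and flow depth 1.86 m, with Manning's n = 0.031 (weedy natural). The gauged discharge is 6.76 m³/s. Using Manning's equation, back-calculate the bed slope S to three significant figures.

0.000471

A = (b + z·y)·y = (1.95 + 1.7×1.86)×1.86 = 9.508 m²
P = b + 2y√(1+z²) = 1.95 + 2×1.86×√(1+1.7²) = 9.287 m
R = A/P = 9.508/9.287 = 1.024 m
S = (Q·n / (1·A·R^(2/3)))² = (6.76×0.031 / (1×9.508×1.016))² = 0.0004707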